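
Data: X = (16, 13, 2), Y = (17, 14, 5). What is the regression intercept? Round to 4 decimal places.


a = ybar - b*xbar, where b = sum((xi-xbar)(yi-ybar)) / sum((xi-xbar)^2)
n = 3, xbar = 31/3 ≈ 10.333333, ybar = 36/3 = 12
Sxy = sum((xi-xbar)(yi-ybar)) = 92
Sxx = sum((xi-xbar)^2) = 326/3 ≈ 108.666667
b = Sxy / Sxx = 138/163 ≈ 0.846626
a = 12 - 0.846626 * 10.333333 = 530/163 ≈ 3.251534

3.2515


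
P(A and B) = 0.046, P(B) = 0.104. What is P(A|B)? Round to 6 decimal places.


P(A|B) = P(A and B) / P(B) = 0.046 / 0.104 = 23/52 ≈ 0.44230769

0.442308


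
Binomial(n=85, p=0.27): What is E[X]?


E[X] = n*p = 85 * 0.27 = 22.95

22.95


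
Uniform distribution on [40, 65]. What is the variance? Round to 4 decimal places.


Var = (b-a)^2 / 12
(b-a)^2 = (65 - 40)^2 = 625
Var = 625/12 ≈ 52.083333

52.0833


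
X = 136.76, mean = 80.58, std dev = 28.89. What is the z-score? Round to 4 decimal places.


z = (X - mu) / sigma
X - mu = 136.76 - 80.58 = 56.18
z = 56.18 / 28.89 = 5618/2889 ≈ 1.944618

1.9446


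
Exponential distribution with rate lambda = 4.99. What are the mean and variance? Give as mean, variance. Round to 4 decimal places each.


mean = 1/lam, var = 1/lam^2
mean = 1 / 4.99 = 100/499 ≈ 0.200401
lam^2 = 4.99^2 = 24.9001
var = 1 / 24.9001 ≈ 0.040160

0.2004, 0.0402


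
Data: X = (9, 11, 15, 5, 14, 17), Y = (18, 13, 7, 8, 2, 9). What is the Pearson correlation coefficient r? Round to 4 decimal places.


r = sum((xi-xbar)(yi-ybar)) / sqrt(sum((xi-xbar)^2) * sum((yi-ybar)^2))
n = 6, xbar = 71/6 ≈ 11.833333, ybar = 57/6 = 9.5
Sxy = sum((xi-xbar)(yi-ybar)) = -43.5
Sxx = sum((xi-xbar)^2) = 581/6 ≈ 96.833333
Syy = sum((yi-ybar)^2) = 149.5
sqrt(Sxx*Syy) ≈ 120.318674
r = Sxy / sqrt(Sxx*Syy) = -43.5 / 120.318674 ≈ -0.361540

-0.3615


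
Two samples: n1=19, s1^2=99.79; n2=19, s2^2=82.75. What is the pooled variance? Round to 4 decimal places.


sp^2 = ((n1-1)*s1^2 + (n2-1)*s2^2)/(n1+n2-2)
(n1-1)*s1^2 = 18 * 99.79 = 1796.22
(n2-1)*s2^2 = 18 * 82.75 = 1489.5
numerator = 1796.22 + 1489.5 = 3285.72
n1+n2-2 = 36
sp^2 = 3285.72 / 36 = 91.27

91.2700


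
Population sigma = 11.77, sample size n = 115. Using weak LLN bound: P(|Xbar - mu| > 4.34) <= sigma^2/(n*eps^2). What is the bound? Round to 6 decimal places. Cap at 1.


bound = min(1, sigma^2/(n*eps^2))
sigma^2 = 11.77^2 = 138.5329
n*eps^2 = 115 * 4.34^2 = 115 * 18.8356 = 2166.094
sigma^2/(n*eps^2) = 138.5329 / 2166.094 ≈ 0.06395517

0.063955


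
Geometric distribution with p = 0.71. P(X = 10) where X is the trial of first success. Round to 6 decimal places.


P = (1-p)^(k-1) * p
(1-p)^(k-1) = 0.29^9 ≈ 0.00001450715
P = 0.00001450715 * 0.71 ≈ 0.00001030007

0.000010


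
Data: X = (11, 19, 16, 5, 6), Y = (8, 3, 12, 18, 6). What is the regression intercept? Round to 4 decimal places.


a = ybar - b*xbar, where b = sum((xi-xbar)(yi-ybar)) / sum((xi-xbar)^2)
n = 5, xbar = 57/5 = 11.4, ybar = 47/5 = 9.4
Sxy = sum((xi-xbar)(yi-ybar)) = -72.8
Sxx = sum((xi-xbar)^2) = 149.2
b = Sxy / Sxx = -182/373 ≈ -0.487936
a = 9.4 - (-0.487936) * 11.4 = 5581/373 ≈ 14.962466

14.9625


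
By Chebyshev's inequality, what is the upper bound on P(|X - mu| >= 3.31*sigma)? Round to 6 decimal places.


P <= 1/k^2
k^2 = 3.31^2 = 10.9561
1/k^2 = 1 / 10.9561 ≈ 0.09127335

0.091273


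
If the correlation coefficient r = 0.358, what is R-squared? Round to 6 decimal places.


R^2 = r^2 = (0.358)^2 = 0.128164

0.128164


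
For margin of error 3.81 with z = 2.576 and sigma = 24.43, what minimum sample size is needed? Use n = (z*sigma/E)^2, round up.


z*sigma/E = 2.576 * 24.43 / 3.81 ≈ 16.517501
(z*sigma/E)^2 ≈ 272.827850
round up: n = 273

273


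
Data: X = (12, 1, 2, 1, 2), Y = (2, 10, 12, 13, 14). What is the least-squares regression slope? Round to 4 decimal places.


b = sum((xi-xbar)(yi-ybar)) / sum((xi-xbar)^2)
n = 5, xbar = 18/5 = 3.6, ybar = 51/5 = 10.2
Sxy = sum((xi-xbar)(yi-ybar)) = -84.6
Sxx = sum((xi-xbar)^2) = 89.2
b = Sxy / Sxx = -423/446 ≈ -0.948430

-0.9484


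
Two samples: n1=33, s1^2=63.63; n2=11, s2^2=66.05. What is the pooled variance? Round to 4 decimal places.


sp^2 = ((n1-1)*s1^2 + (n2-1)*s2^2)/(n1+n2-2)
(n1-1)*s1^2 = 32 * 63.63 = 2036.16
(n2-1)*s2^2 = 10 * 66.05 = 660.5
numerator = 2036.16 + 660.5 = 2696.66
n1+n2-2 = 42
sp^2 = 2696.66 / 42 = 134833/2100 ≈ 64.206190

64.2062


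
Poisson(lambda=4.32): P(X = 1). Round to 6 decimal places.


P = e^(-lam) * lam^k / k!
e^(-4.32) ≈ 0.01329988
lam^k = 4.32^1 = 4.32
k! = 1! = 1
P = 0.01329988 * 4.32 / 1 ≈ 0.057455

0.057455


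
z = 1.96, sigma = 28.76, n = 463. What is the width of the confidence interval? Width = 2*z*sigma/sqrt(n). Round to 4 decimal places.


width = 2*z*sigma/sqrt(n)
2*z*sigma = 2 * 1.96 * 28.76 = 112.7392
sqrt(463) ≈ 21.517435
width = 112.7392 / 21.517435 ≈ 5.239435

5.2394


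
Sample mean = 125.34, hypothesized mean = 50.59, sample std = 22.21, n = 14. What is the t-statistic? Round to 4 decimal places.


t = (xbar - mu0) / (s/sqrt(n))
xbar - mu0 = 125.34 - 50.59 = 74.75
sqrt(14) ≈ 3.74165739
s/sqrt(n) = 22.21 / 3.74165739 ≈ 5.93587218
t = 74.75 / 5.93587218 ≈ 12.592926

12.5929


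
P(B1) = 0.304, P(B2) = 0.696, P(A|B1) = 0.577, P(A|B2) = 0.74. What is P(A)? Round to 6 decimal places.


P(A) = P(A|B1)*P(B1) + P(A|B2)*P(B2)
P(A|B1)*P(B1) = 0.577 * 0.304 = 0.175408
P(A|B2)*P(B2) = 0.74 * 0.696 = 0.51504
P(A) = 0.175408 + 0.51504 = 0.690448

0.690448


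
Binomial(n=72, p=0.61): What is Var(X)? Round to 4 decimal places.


Var = n*p*(1-p) = 72 * 0.61 * 0.39 = 17.1288

17.1288


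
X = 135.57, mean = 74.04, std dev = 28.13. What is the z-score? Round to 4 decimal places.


z = (X - mu) / sigma
X - mu = 135.57 - 74.04 = 61.53
z = 61.53 / 28.13 = 6153/2813 ≈ 2.187344

2.1873


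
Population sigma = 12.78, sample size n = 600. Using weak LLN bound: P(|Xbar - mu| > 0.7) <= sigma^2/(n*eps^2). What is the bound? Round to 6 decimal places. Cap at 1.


bound = min(1, sigma^2/(n*eps^2))
sigma^2 = 12.78^2 = 163.3284
n*eps^2 = 600 * 0.7^2 = 600 * 0.49 = 294
sigma^2/(n*eps^2) = 163.3284 / 294 ≈ 0.55553878

0.555539


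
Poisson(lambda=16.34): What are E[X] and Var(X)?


E[X] = Var(X) = lambda = 16.34

16.34, 16.34


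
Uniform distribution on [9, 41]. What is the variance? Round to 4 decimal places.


Var = (b-a)^2 / 12
(b-a)^2 = (41 - 9)^2 = 1024
Var = 1024/12 ≈ 85.333333

85.3333


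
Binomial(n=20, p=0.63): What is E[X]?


E[X] = n*p = 20 * 0.63 = 12.6

12.6


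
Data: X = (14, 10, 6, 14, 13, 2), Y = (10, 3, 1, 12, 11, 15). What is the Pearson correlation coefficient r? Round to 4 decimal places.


r = sum((xi-xbar)(yi-ybar)) / sqrt(sum((xi-xbar)^2) * sum((yi-ybar)^2))
n = 6, xbar = 59/6 ≈ 9.833333, ybar = 52/6 = 26/3 ≈ 8.666667
Sxy = sum((xi-xbar)(yi-ybar)) = 17/3 ≈ 5.666667
Sxx = sum((xi-xbar)^2) = 725/6 ≈ 120.833333
Syy = sum((yi-ybar)^2) = 448/3 ≈ 149.333333
sqrt(Sxx*Syy) ≈ 134.329611
r = Sxy / sqrt(Sxx*Syy) = 5.666667 / 134.329611 ≈ 0.042185

0.0422


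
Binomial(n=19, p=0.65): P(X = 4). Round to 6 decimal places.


P = C(n,k) * p^k * (1-p)^(n-k)
C(19,4) = 3876
p^k = 0.65^4 ≈ 0.1785063
(1-p)^(n-k) = 0.35^15 ≈ 0.0000001448841
P = 3876 * 0.1785063 * 0.0000001448841 ≈ 0.000100

0.000100


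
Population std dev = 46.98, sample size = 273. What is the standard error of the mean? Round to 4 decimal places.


SE = sigma / sqrt(n)
sqrt(273) ≈ 16.522712
SE = 46.98 / 16.522712 ≈ 2.843359

2.8434


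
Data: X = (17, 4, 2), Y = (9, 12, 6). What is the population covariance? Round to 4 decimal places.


Cov = (1/n)*sum((xi-xbar)(yi-ybar))
n = 3, xbar = 23/3 ≈ 7.666667, ybar = 27/3 = 9
sum((xi-xbar)(yi-ybar)) = 6
Cov = 6 / 3 = 2

2.0000


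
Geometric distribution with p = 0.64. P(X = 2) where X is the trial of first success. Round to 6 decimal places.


P = (1-p)^(k-1) * p
(1-p)^(k-1) = 0.36^1 = 0.36
P = 0.36 * 0.64 = 0.2304

0.230400


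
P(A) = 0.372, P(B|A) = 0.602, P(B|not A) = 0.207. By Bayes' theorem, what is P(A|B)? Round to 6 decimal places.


P(A|B) = P(B|A)*P(A) / P(B), P(B) = P(B|A)*P(A) + P(B|not A)*P(not A)
P(B|A)*P(A) = 0.602 * 0.372 = 0.223944
P(B|not A)*P(not A) = 0.207 * 0.628 = 0.129996
P(B) = 0.223944 + 0.129996 = 0.35394
P(A|B) = 0.223944 / 0.35394 ≈ 0.63271741

0.632717


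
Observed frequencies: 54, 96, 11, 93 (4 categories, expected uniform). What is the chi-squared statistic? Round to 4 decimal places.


chi2 = sum((O-E)^2/E), E = total/4
total = 254, E = 254/4 = 63.5
(54 - 63.5)^2 / 63.5 = 90.25 / 63.5 = 361/254 ≈ 1.421260
(96 - 63.5)^2 / 63.5 = 1056.25 / 63.5 = 4225/254 ≈ 16.633858
(11 - 63.5)^2 / 63.5 = 2756.25 / 63.5 = 11025/254 ≈ 43.405512
(93 - 63.5)^2 / 63.5 = 870.25 / 63.5 = 3481/254 ≈ 13.704724
chi2 = 9546/127 ≈ 75.165354

75.1654


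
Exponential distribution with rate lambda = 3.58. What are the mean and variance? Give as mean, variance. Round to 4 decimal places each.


mean = 1/lam, var = 1/lam^2
mean = 1 / 3.58 = 50/179 ≈ 0.279330
lam^2 = 3.58^2 = 12.8164
var = 1 / 12.8164 ≈ 0.078025

0.2793, 0.0780


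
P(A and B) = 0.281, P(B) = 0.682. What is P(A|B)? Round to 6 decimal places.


P(A|B) = P(A and B) / P(B) = 0.281 / 0.682 = 281/682 ≈ 0.41202346

0.412023


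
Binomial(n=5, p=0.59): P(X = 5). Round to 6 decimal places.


P = C(n,k) * p^k * (1-p)^(n-k)
C(5,5) = 1
p^k = 0.59^5 ≈ 0.07149243
(1-p)^(n-k) = 0.41^0 = 1
P = 1 * 0.07149243 * 1 ≈ 0.071492

0.071492


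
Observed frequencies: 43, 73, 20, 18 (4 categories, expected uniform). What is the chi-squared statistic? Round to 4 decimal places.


chi2 = sum((O-E)^2/E), E = total/4
total = 154, E = 154/4 = 38.5
(43 - 38.5)^2 / 38.5 = 20.25 / 38.5 = 81/154 ≈ 0.525974
(73 - 38.5)^2 / 38.5 = 1190.25 / 38.5 = 4761/154 ≈ 30.915584
(20 - 38.5)^2 / 38.5 = 342.25 / 38.5 = 1369/154 ≈ 8.889610
(18 - 38.5)^2 / 38.5 = 420.25 / 38.5 = 1681/154 ≈ 10.915584
chi2 = 3946/77 ≈ 51.246753

51.2468


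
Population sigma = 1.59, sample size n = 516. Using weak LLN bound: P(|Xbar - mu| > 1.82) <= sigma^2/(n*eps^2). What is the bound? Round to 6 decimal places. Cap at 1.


bound = min(1, sigma^2/(n*eps^2))
sigma^2 = 1.59^2 = 2.5281
n*eps^2 = 516 * 1.82^2 = 516 * 3.3124 = 1709.1984
sigma^2/(n*eps^2) = 2.5281 / 1709.1984 ≈ 0.00147911

0.001479


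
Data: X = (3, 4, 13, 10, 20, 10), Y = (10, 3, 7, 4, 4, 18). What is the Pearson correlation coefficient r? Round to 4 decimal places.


r = sum((xi-xbar)(yi-ybar)) / sqrt(sum((xi-xbar)^2) * sum((yi-ybar)^2))
n = 6, xbar = 60/6 = 10, ybar = 46/6 = 23/3 ≈ 7.666667
Sxy = sum((xi-xbar)(yi-ybar)) = -27
Sxx = sum((xi-xbar)^2) = 194
Syy = sum((yi-ybar)^2) = 484/3 ≈ 161.333333
sqrt(Sxx*Syy) ≈ 176.914292
r = Sxy / sqrt(Sxx*Syy) = -27 / 176.914292 ≈ -0.152616

-0.1526


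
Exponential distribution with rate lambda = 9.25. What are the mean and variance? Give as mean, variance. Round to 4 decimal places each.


mean = 1/lam, var = 1/lam^2
mean = 1 / 9.25 = 4/37 ≈ 0.108108
lam^2 = 9.25^2 = 85.5625
var = 1 / 85.5625 = 16/1369 ≈ 0.011687

0.1081, 0.0117


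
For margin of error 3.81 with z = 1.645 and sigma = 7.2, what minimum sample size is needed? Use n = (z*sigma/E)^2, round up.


z*sigma/E = 1.645 * 7.2 / 3.81 = 1974/635 ≈ 3.108661
(z*sigma/E)^2 ≈ 9.663776
round up: n = 10

10


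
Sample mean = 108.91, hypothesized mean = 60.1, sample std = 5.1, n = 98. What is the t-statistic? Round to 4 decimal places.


t = (xbar - mu0) / (s/sqrt(n))
xbar - mu0 = 108.91 - 60.1 = 48.81
sqrt(98) ≈ 9.89949494
s/sqrt(n) = 5.1 / 9.89949494 ≈ 0.51517780
t = 48.81 / 0.51517780 ≈ 94.743990

94.7440


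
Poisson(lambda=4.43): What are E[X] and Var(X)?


E[X] = Var(X) = lambda = 4.43

4.43, 4.43


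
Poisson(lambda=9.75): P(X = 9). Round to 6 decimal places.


P = e^(-lam) * lam^k / k!
e^(-9.75) ≈ 0.00005829466
lam^k = 9.75^9 ≈ 796235508.570705
k! = 9! = 362880
P = 0.00005829466 * 796235508.570705 / 362880 ≈ 0.127911

0.127911


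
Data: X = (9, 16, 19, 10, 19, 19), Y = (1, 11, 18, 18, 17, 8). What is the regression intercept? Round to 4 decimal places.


a = ybar - b*xbar, where b = sum((xi-xbar)(yi-ybar)) / sum((xi-xbar)^2)
n = 6, xbar = 92/6 = 46/3 ≈ 15.333333, ybar = 73/6 ≈ 12.166667
Sxy = sum((xi-xbar)(yi-ybar)) = 188/3 ≈ 62.666667
Sxx = sum((xi-xbar)^2) = 328/3 ≈ 109.333333
b = Sxy / Sxx = 47/82 ≈ 0.573171
a = 12.166667 - 0.573171 * 15.333333 = 277/82 ≈ 3.378049

3.3780


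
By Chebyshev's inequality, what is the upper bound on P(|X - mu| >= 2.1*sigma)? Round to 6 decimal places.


P <= 1/k^2
k^2 = 2.1^2 = 4.41
1/k^2 = 1 / 4.41 = 100/441 ≈ 0.22675737

0.226757


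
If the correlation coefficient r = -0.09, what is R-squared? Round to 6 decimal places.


R^2 = r^2 = (-0.09)^2 = 0.0081

0.008100


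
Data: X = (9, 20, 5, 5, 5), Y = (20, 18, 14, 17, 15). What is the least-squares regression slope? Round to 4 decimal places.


b = sum((xi-xbar)(yi-ybar)) / sum((xi-xbar)^2)
n = 5, xbar = 44/5 = 8.8, ybar = 84/5 = 16.8
Sxy = sum((xi-xbar)(yi-ybar)) = 30.8
Sxx = sum((xi-xbar)^2) = 168.8
b = Sxy / Sxx = 77/422 ≈ 0.182464

0.1825


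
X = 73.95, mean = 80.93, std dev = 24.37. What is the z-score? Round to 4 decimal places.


z = (X - mu) / sigma
X - mu = 73.95 - 80.93 = -6.98
z = -6.98 / 24.37 = -698/2437 ≈ -0.286418

-0.2864


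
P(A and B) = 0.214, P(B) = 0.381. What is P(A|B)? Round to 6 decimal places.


P(A|B) = P(A and B) / P(B) = 0.214 / 0.381 = 214/381 ≈ 0.56167979

0.561680


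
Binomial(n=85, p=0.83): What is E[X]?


E[X] = n*p = 85 * 0.83 = 70.55

70.55


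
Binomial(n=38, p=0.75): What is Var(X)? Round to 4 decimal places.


Var = n*p*(1-p) = 38 * 0.75 * 0.25 = 7.125

7.1250


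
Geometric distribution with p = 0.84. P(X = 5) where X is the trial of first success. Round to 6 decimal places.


P = (1-p)^(k-1) * p
(1-p)^(k-1) = 0.16^4 = 0.00065536
P = 0.00065536 * 0.84 = 0.0005505024

0.000551


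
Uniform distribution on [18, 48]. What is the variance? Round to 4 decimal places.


Var = (b-a)^2 / 12
(b-a)^2 = (48 - 18)^2 = 900
Var = 900/12 = 75

75.0000


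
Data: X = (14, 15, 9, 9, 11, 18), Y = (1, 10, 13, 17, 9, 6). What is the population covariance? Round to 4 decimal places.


Cov = (1/n)*sum((xi-xbar)(yi-ybar))
n = 6, xbar = 76/6 = 38/3 ≈ 12.666667, ybar = 56/6 = 28/3 ≈ 9.333333
sum((xi-xbar)(yi-ybar)) = -205/3 ≈ -68.333333
Cov = -68.333333 / 6 = -205/18 ≈ -11.388889

-11.3889


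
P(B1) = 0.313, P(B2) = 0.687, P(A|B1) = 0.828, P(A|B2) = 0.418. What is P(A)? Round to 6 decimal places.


P(A) = P(A|B1)*P(B1) + P(A|B2)*P(B2)
P(A|B1)*P(B1) = 0.828 * 0.313 = 0.259164
P(A|B2)*P(B2) = 0.418 * 0.687 = 0.287166
P(A) = 0.259164 + 0.287166 = 0.54633

0.546330


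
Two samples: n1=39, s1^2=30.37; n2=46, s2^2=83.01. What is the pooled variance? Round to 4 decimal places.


sp^2 = ((n1-1)*s1^2 + (n2-1)*s2^2)/(n1+n2-2)
(n1-1)*s1^2 = 38 * 30.37 = 1154.06
(n2-1)*s2^2 = 45 * 83.01 = 3735.45
numerator = 1154.06 + 3735.45 = 4889.51
n1+n2-2 = 83
sp^2 = 4889.51 / 83 = 488951/8300 ≈ 58.909759

58.9098


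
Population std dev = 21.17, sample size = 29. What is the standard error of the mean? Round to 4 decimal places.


SE = sigma / sqrt(n)
sqrt(29) ≈ 5.385165
SE = 21.17 / 5.385165 ≈ 3.931170

3.9312


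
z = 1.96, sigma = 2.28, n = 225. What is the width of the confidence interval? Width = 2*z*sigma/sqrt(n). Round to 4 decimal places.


width = 2*z*sigma/sqrt(n)
2*z*sigma = 2 * 1.96 * 2.28 = 8.9376
sqrt(225) = 15
width = 8.9376 / 15 = 0.59584

0.5958


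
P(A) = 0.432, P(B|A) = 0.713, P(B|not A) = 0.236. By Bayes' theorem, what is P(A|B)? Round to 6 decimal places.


P(A|B) = P(B|A)*P(A) / P(B), P(B) = P(B|A)*P(A) + P(B|not A)*P(not A)
P(B|A)*P(A) = 0.713 * 0.432 = 0.308016
P(B|not A)*P(not A) = 0.236 * 0.568 = 0.134048
P(B) = 0.308016 + 0.134048 = 0.442064
P(A|B) = 0.308016 / 0.442064 ≈ 0.69676789

0.696768


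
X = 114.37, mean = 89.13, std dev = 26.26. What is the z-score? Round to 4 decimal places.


z = (X - mu) / sigma
X - mu = 114.37 - 89.13 = 25.24
z = 25.24 / 26.26 = 1262/1313 ≈ 0.961158

0.9612


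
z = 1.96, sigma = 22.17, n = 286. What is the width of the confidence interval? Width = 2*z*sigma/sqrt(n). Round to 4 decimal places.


width = 2*z*sigma/sqrt(n)
2*z*sigma = 2 * 1.96 * 22.17 = 86.9064
sqrt(286) ≈ 16.911535
width = 86.9064 / 16.911535 ≈ 5.138883

5.1389


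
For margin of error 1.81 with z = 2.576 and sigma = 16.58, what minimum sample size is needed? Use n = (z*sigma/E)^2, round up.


z*sigma/E = 2.576 * 16.58 / 1.81 ≈ 23.596729
(z*sigma/E)^2 ≈ 556.805633
round up: n = 557

557


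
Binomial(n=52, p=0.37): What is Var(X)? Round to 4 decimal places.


Var = n*p*(1-p) = 52 * 0.37 * 0.63 = 12.1212

12.1212


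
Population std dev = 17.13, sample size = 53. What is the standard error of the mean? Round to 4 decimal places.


SE = sigma / sqrt(n)
sqrt(53) ≈ 7.280110
SE = 17.13 / 7.280110 ≈ 2.352986

2.3530


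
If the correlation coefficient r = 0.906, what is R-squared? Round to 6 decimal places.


R^2 = r^2 = (0.906)^2 = 0.820836

0.820836


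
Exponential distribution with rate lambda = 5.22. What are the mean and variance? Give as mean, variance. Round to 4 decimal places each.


mean = 1/lam, var = 1/lam^2
mean = 1 / 5.22 = 50/261 ≈ 0.191571
lam^2 = 5.22^2 = 27.2484
var = 1 / 27.2484 ≈ 0.036699

0.1916, 0.0367


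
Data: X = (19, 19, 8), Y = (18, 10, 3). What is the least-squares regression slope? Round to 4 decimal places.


b = sum((xi-xbar)(yi-ybar)) / sum((xi-xbar)^2)
n = 3, xbar = 46/3 ≈ 15.333333, ybar = 31/3 ≈ 10.333333
Sxy = sum((xi-xbar)(yi-ybar)) = 242/3 ≈ 80.666667
Sxx = sum((xi-xbar)^2) = 242/3 ≈ 80.666667
b = Sxy / Sxx = 1

1.0000


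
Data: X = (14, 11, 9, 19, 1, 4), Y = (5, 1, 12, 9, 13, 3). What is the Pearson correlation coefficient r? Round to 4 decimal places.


r = sum((xi-xbar)(yi-ybar)) / sqrt(sum((xi-xbar)^2) * sum((yi-ybar)^2))
n = 6, xbar = 58/6 = 29/3 ≈ 9.666667, ybar = 43/6 ≈ 7.166667
Sxy = sum((xi-xbar)(yi-ybar)) = -92/3 ≈ -30.666667
Sxx = sum((xi-xbar)^2) = 646/3 ≈ 215.333333
Syy = sum((yi-ybar)^2) = 725/6 ≈ 120.833333
sqrt(Sxx*Syy) ≈ 161.305438
r = Sxy / sqrt(Sxx*Syy) = -30.666667 / 161.305438 ≈ -0.190116

-0.1901


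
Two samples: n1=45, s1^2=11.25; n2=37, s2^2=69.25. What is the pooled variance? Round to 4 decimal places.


sp^2 = ((n1-1)*s1^2 + (n2-1)*s2^2)/(n1+n2-2)
(n1-1)*s1^2 = 44 * 11.25 = 495
(n2-1)*s2^2 = 36 * 69.25 = 2493
numerator = 495 + 2493 = 2988
n1+n2-2 = 80
sp^2 = 2988 / 80 = 37.35

37.3500


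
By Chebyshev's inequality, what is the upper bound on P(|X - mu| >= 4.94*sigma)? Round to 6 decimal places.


P <= 1/k^2
k^2 = 4.94^2 = 24.4036
1/k^2 = 1 / 24.4036 ≈ 0.04097756

0.040978


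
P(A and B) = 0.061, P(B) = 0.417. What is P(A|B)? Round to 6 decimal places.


P(A|B) = P(A and B) / P(B) = 0.061 / 0.417 = 61/417 ≈ 0.14628297

0.146283


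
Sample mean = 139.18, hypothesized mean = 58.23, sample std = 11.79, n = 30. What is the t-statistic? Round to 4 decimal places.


t = (xbar - mu0) / (s/sqrt(n))
xbar - mu0 = 139.18 - 58.23 = 80.95
sqrt(30) ≈ 5.47722558
s/sqrt(n) = 11.79 / 5.47722558 ≈ 2.15254965
t = 80.95 / 2.15254965 ≈ 37.606566

37.6066


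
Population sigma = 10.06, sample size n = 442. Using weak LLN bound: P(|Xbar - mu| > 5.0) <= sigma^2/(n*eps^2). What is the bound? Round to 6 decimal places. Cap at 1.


bound = min(1, sigma^2/(n*eps^2))
sigma^2 = 10.06^2 = 101.2036
n*eps^2 = 442 * 5.0^2 = 442 * 25 = 11050
sigma^2/(n*eps^2) = 101.2036 / 11050 ≈ 0.00915870

0.009159


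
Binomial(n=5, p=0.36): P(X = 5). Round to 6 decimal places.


P = C(n,k) * p^k * (1-p)^(n-k)
C(5,5) = 1
p^k = 0.36^5 ≈ 0.006046618
(1-p)^(n-k) = 0.64^0 = 1
P = 1 * 0.006046618 * 1 ≈ 0.006047

0.006047


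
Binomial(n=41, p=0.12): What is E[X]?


E[X] = n*p = 41 * 0.12 = 4.92

4.92


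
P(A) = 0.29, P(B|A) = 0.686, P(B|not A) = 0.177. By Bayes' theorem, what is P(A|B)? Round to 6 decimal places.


P(A|B) = P(B|A)*P(A) / P(B), P(B) = P(B|A)*P(A) + P(B|not A)*P(not A)
P(B|A)*P(A) = 0.686 * 0.29 = 0.19894
P(B|not A)*P(not A) = 0.177 * 0.71 = 0.12567
P(B) = 0.19894 + 0.12567 = 0.32461
P(A|B) = 0.19894 / 0.32461 ≈ 0.61285851

0.612859


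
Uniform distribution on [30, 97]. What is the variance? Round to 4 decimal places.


Var = (b-a)^2 / 12
(b-a)^2 = (97 - 30)^2 = 4489
Var = 4489/12 ≈ 374.083333

374.0833


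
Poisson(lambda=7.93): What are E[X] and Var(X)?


E[X] = Var(X) = lambda = 7.93

7.93, 7.93


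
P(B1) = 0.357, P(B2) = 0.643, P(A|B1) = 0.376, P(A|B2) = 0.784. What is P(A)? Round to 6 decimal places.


P(A) = P(A|B1)*P(B1) + P(A|B2)*P(B2)
P(A|B1)*P(B1) = 0.376 * 0.357 = 0.134232
P(A|B2)*P(B2) = 0.784 * 0.643 = 0.504112
P(A) = 0.134232 + 0.504112 = 0.638344

0.638344


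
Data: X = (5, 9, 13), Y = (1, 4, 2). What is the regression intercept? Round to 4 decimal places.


a = ybar - b*xbar, where b = sum((xi-xbar)(yi-ybar)) / sum((xi-xbar)^2)
n = 3, xbar = 27/3 = 9, ybar = 7/3 ≈ 2.333333
Sxy = sum((xi-xbar)(yi-ybar)) = 4
Sxx = sum((xi-xbar)^2) = 32
b = Sxy / Sxx = 0.125
a = 2.333333 - 0.125 * 9 = 29/24 ≈ 1.208333

1.2083


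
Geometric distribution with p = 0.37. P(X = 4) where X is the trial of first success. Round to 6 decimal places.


P = (1-p)^(k-1) * p
(1-p)^(k-1) = 0.63^3 = 0.250047
P = 0.250047 * 0.37 = 0.09251739

0.092517


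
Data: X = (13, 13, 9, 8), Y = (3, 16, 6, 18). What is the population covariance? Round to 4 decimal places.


Cov = (1/n)*sum((xi-xbar)(yi-ybar))
n = 4, xbar = 43/4 = 10.75, ybar = 43/4 = 10.75
sum((xi-xbar)(yi-ybar)) = -17.25
Cov = -17.25 / 4 = -4.3125

-4.3125


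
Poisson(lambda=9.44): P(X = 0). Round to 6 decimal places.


P = e^(-lam) * lam^k / k!
e^(-9.44) ≈ 0.00007948041
lam^k = 9.44^0 = 1
k! = 0! = 1
P = 0.00007948041 * 1 / 1 ≈ 0.000079

0.000079


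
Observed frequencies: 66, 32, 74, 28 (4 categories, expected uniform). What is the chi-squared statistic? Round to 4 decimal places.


chi2 = sum((O-E)^2/E), E = total/4
total = 200, E = 200/4 = 50
(66 - 50)^2 / 50 = 256 / 50 = 5.12
(32 - 50)^2 / 50 = 324 / 50 = 6.48
(74 - 50)^2 / 50 = 576 / 50 = 11.52
(28 - 50)^2 / 50 = 484 / 50 = 9.68
chi2 = 32.8

32.8000


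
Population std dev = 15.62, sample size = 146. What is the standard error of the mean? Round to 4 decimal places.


SE = sigma / sqrt(n)
sqrt(146) ≈ 12.083046
SE = 15.62 / 12.083046 ≈ 1.292720

1.2927


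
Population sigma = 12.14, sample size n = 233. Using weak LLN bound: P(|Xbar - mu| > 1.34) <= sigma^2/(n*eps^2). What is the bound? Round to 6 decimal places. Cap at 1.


bound = min(1, sigma^2/(n*eps^2))
sigma^2 = 12.14^2 = 147.3796
n*eps^2 = 233 * 1.34^2 = 233 * 1.7956 = 418.3748
sigma^2/(n*eps^2) = 147.3796 / 418.3748 ≈ 0.35226691

0.352267


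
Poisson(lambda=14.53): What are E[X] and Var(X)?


E[X] = Var(X) = lambda = 14.53

14.53, 14.53


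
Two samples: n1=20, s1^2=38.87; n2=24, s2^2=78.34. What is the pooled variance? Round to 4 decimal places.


sp^2 = ((n1-1)*s1^2 + (n2-1)*s2^2)/(n1+n2-2)
(n1-1)*s1^2 = 19 * 38.87 = 738.53
(n2-1)*s2^2 = 23 * 78.34 = 1801.82
numerator = 738.53 + 1801.82 = 2540.35
n1+n2-2 = 42
sp^2 = 2540.35 / 42 = 50807/840 ≈ 60.484524

60.4845


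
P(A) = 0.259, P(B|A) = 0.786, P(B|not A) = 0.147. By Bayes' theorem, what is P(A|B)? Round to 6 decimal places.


P(A|B) = P(B|A)*P(A) / P(B), P(B) = P(B|A)*P(A) + P(B|not A)*P(not A)
P(B|A)*P(A) = 0.786 * 0.259 = 0.203574
P(B|not A)*P(not A) = 0.147 * 0.741 = 0.108927
P(B) = 0.203574 + 0.108927 = 0.312501
P(A|B) = 0.203574 / 0.312501 ≈ 0.65143472

0.651435


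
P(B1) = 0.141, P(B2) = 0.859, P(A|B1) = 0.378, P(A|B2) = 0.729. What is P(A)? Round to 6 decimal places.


P(A) = P(A|B1)*P(B1) + P(A|B2)*P(B2)
P(A|B1)*P(B1) = 0.378 * 0.141 = 0.053298
P(A|B2)*P(B2) = 0.729 * 0.859 = 0.626211
P(A) = 0.053298 + 0.626211 = 0.679509

0.679509


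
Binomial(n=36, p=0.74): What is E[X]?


E[X] = n*p = 36 * 0.74 = 26.64

26.64


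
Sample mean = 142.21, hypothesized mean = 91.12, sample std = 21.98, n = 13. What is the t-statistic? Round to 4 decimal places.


t = (xbar - mu0) / (s/sqrt(n))
xbar - mu0 = 142.21 - 91.12 = 51.09
sqrt(13) ≈ 3.60555128
s/sqrt(n) = 21.98 / 3.60555128 ≈ 6.09615516
t = 51.09 / 6.09615516 ≈ 8.380692

8.3807


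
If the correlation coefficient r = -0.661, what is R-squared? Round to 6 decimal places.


R^2 = r^2 = (-0.661)^2 = 0.436921

0.436921


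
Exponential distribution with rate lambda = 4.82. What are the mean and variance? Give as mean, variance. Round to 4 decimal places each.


mean = 1/lam, var = 1/lam^2
mean = 1 / 4.82 = 50/241 ≈ 0.207469
lam^2 = 4.82^2 = 23.2324
var = 1 / 23.2324 ≈ 0.043043

0.2075, 0.0430


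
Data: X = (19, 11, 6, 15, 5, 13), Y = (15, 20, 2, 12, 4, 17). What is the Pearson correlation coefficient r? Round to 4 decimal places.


r = sum((xi-xbar)(yi-ybar)) / sqrt(sum((xi-xbar)^2) * sum((yi-ybar)^2))
n = 6, xbar = 69/6 = 11.5, ybar = 70/6 = 35/3 ≈ 11.666667
Sxy = sum((xi-xbar)(yi-ybar)) = 133
Sxx = sum((xi-xbar)^2) = 143.5
Syy = sum((yi-ybar)^2) = 784/3 ≈ 261.333333
sqrt(Sxx*Syy) ≈ 193.652610
r = Sxy / sqrt(Sxx*Syy) = 133 / 193.652610 ≈ 0.686797

0.6868


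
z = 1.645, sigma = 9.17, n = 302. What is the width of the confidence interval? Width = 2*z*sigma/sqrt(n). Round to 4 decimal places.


width = 2*z*sigma/sqrt(n)
2*z*sigma = 2 * 1.645 * 9.17 = 30.1693
sqrt(302) ≈ 17.378147
width = 30.1693 / 17.378147 ≈ 1.736048

1.7360


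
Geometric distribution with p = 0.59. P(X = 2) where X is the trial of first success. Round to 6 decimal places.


P = (1-p)^(k-1) * p
(1-p)^(k-1) = 0.41^1 = 0.41
P = 0.41 * 0.59 = 0.2419

0.241900


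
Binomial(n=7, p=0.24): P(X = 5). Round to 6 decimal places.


P = C(n,k) * p^k * (1-p)^(n-k)
C(7,5) = 21
p^k = 0.24^5 = 0.0007962624
(1-p)^(n-k) = 0.76^2 = 0.5776
P = 21 * 0.0007962624 * 0.5776 ≈ 0.009658

0.009658


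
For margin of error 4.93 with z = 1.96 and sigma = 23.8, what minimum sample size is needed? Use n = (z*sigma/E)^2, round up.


z*sigma/E = 1.96 * 23.8 / 4.93 = 1372/145 ≈ 9.462069
(z*sigma/E)^2 ≈ 89.530749
round up: n = 90

90


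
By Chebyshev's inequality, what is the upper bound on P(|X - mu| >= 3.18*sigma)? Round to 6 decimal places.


P <= 1/k^2
k^2 = 3.18^2 = 10.1124
1/k^2 = 1 / 10.1124 ≈ 0.09888849

0.098888


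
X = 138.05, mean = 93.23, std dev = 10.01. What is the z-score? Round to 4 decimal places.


z = (X - mu) / sigma
X - mu = 138.05 - 93.23 = 44.82
z = 44.82 / 10.01 = 4482/1001 ≈ 4.477522

4.4775


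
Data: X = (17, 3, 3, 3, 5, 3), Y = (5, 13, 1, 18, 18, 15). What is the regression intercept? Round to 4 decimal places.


a = ybar - b*xbar, where b = sum((xi-xbar)(yi-ybar)) / sum((xi-xbar)^2)
n = 6, xbar = 34/6 = 17/3 ≈ 5.666667, ybar = 70/6 = 35/3 ≈ 11.666667
Sxy = sum((xi-xbar)(yi-ybar)) = -242/3 ≈ -80.666667
Sxx = sum((xi-xbar)^2) = 472/3 ≈ 157.333333
b = Sxy / Sxx = -121/236 ≈ -0.512712
a = 11.666667 - (-0.512712) * 5.666667 = 3439/236 ≈ 14.572034

14.5720


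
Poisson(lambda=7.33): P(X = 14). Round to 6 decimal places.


P = e^(-lam) * lam^k / k!
e^(-7.33) ≈ 0.0006555736
lam^k = 7.33^14 ≈ 1292574681839.228540
k! = 14! = 87178291200
P = 0.0006555736 * 1292574681839.228540 / 87178291200 ≈ 0.009720

0.009720


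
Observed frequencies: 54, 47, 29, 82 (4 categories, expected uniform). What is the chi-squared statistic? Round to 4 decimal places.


chi2 = sum((O-E)^2/E), E = total/4
total = 212, E = 212/4 = 53
(54 - 53)^2 / 53 = 1 / 53 = 1/53 ≈ 0.018868
(47 - 53)^2 / 53 = 36 / 53 = 36/53 ≈ 0.679245
(29 - 53)^2 / 53 = 576 / 53 = 576/53 ≈ 10.867925
(82 - 53)^2 / 53 = 841 / 53 = 841/53 ≈ 15.867925
chi2 = 1454/53 ≈ 27.433962

27.4340


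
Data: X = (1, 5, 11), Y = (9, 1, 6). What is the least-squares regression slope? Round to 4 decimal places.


b = sum((xi-xbar)(yi-ybar)) / sum((xi-xbar)^2)
n = 3, xbar = 17/3 ≈ 5.666667, ybar = 16/3 ≈ 5.333333
Sxy = sum((xi-xbar)(yi-ybar)) = -32/3 ≈ -10.666667
Sxx = sum((xi-xbar)^2) = 152/3 ≈ 50.666667
b = Sxy / Sxx = -4/19 ≈ -0.210526

-0.2105


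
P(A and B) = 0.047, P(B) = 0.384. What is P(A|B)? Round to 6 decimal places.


P(A|B) = P(A and B) / P(B) = 0.047 / 0.384 = 47/384 ≈ 0.12239583

0.122396


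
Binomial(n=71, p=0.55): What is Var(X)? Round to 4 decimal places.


Var = n*p*(1-p) = 71 * 0.55 * 0.45 = 17.5725

17.5725


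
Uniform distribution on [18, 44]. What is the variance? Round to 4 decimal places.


Var = (b-a)^2 / 12
(b-a)^2 = (44 - 18)^2 = 676
Var = 676/12 ≈ 56.333333

56.3333


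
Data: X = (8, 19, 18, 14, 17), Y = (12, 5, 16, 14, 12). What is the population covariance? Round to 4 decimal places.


Cov = (1/n)*sum((xi-xbar)(yi-ybar))
n = 5, xbar = 76/5 = 15.2, ybar = 59/5 = 11.8
sum((xi-xbar)(yi-ybar)) = -17.8
Cov = -17.8 / 5 = -3.56

-3.5600


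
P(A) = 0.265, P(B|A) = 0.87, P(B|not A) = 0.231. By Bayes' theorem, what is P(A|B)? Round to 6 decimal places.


P(A|B) = P(B|A)*P(A) / P(B), P(B) = P(B|A)*P(A) + P(B|not A)*P(not A)
P(B|A)*P(A) = 0.87 * 0.265 = 0.23055
P(B|not A)*P(not A) = 0.231 * 0.735 = 0.169785
P(B) = 0.23055 + 0.169785 = 0.400335
P(A|B) = 0.23055 / 0.400335 ≈ 0.57589269

0.575893


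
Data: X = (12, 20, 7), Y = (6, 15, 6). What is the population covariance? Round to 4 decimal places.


Cov = (1/n)*sum((xi-xbar)(yi-ybar))
n = 3, xbar = 39/3 = 13, ybar = 27/3 = 9
sum((xi-xbar)(yi-ybar)) = 63
Cov = 63 / 3 = 21

21.0000


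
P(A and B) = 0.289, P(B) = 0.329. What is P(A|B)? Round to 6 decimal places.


P(A|B) = P(A and B) / P(B) = 0.289 / 0.329 = 289/329 ≈ 0.87841945

0.878419


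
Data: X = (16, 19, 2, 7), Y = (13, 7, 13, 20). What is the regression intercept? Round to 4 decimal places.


a = ybar - b*xbar, where b = sum((xi-xbar)(yi-ybar)) / sum((xi-xbar)^2)
n = 4, xbar = 44/4 = 11, ybar = 53/4 = 13.25
Sxy = sum((xi-xbar)(yi-ybar)) = -76
Sxx = sum((xi-xbar)^2) = 186
b = Sxy / Sxx = -38/93 ≈ -0.408602
a = 13.25 - (-0.408602) * 11 = 6601/372 ≈ 17.744624

17.7446


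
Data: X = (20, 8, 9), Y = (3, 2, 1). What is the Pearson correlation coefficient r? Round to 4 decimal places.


r = sum((xi-xbar)(yi-ybar)) / sqrt(sum((xi-xbar)^2) * sum((yi-ybar)^2))
n = 3, xbar = 37/3 ≈ 12.333333, ybar = 6/3 = 2
Sxy = sum((xi-xbar)(yi-ybar)) = 11
Sxx = sum((xi-xbar)^2) = 266/3 ≈ 88.666667
Syy = sum((yi-ybar)^2) = 2
sqrt(Sxx*Syy) ≈ 13.316656
r = Sxy / sqrt(Sxx*Syy) = 11 / 13.316656 ≈ 0.826033

0.8260


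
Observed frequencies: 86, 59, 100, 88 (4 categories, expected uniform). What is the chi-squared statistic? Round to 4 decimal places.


chi2 = sum((O-E)^2/E), E = total/4
total = 333, E = 333/4 = 83.25
(86 - 83.25)^2 / 83.25 = 7.5625 / 83.25 = 121/1332 ≈ 0.090841
(59 - 83.25)^2 / 83.25 = 588.0625 / 83.25 = 9409/1332 ≈ 7.063814
(100 - 83.25)^2 / 83.25 = 280.5625 / 83.25 = 4489/1332 ≈ 3.370120
(88 - 83.25)^2 / 83.25 = 22.5625 / 83.25 = 361/1332 ≈ 0.271021
chi2 = 3595/333 ≈ 10.795796

10.7958


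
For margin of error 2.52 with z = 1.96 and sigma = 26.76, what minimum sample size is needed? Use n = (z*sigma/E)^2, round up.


z*sigma/E = 1.96 * 26.76 / 2.52 = 1561/75 ≈ 20.813333
(z*sigma/E)^2 = 2436721/5625 ≈ 433.194844
round up: n = 434

434


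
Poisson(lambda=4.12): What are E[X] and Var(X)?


E[X] = Var(X) = lambda = 4.12

4.12, 4.12


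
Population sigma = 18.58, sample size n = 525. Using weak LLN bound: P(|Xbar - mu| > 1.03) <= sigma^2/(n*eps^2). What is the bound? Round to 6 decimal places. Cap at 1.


bound = min(1, sigma^2/(n*eps^2))
sigma^2 = 18.58^2 = 345.2164
n*eps^2 = 525 * 1.03^2 = 525 * 1.0609 = 556.9725
sigma^2/(n*eps^2) = 345.2164 / 556.9725 ≈ 0.61980870

0.619809


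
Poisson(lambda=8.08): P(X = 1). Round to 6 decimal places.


P = e^(-lam) * lam^k / k!
e^(-8.08) ≈ 0.0003096710
lam^k = 8.08^1 = 8.08
k! = 1! = 1
P = 0.0003096710 * 8.08 / 1 ≈ 0.002502

0.002502


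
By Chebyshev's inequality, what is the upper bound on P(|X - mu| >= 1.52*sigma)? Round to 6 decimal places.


P <= 1/k^2
k^2 = 1.52^2 = 2.3104
1/k^2 = 1 / 2.3104 = 625/1444 ≈ 0.43282548

0.432825


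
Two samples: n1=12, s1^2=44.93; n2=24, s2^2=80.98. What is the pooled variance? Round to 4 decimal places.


sp^2 = ((n1-1)*s1^2 + (n2-1)*s2^2)/(n1+n2-2)
(n1-1)*s1^2 = 11 * 44.93 = 494.23
(n2-1)*s2^2 = 23 * 80.98 = 1862.54
numerator = 494.23 + 1862.54 = 2356.77
n1+n2-2 = 34
sp^2 = 2356.77 / 34 = 235677/3400 ≈ 69.316765

69.3168


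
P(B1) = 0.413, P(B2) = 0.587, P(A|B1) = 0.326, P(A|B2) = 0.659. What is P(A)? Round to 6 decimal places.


P(A) = P(A|B1)*P(B1) + P(A|B2)*P(B2)
P(A|B1)*P(B1) = 0.326 * 0.413 = 0.134638
P(A|B2)*P(B2) = 0.659 * 0.587 = 0.386833
P(A) = 0.134638 + 0.386833 = 0.521471

0.521471


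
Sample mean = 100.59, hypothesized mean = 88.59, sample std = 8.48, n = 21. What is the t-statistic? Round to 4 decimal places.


t = (xbar - mu0) / (s/sqrt(n))
xbar - mu0 = 100.59 - 88.59 = 12
sqrt(21) ≈ 4.58257569
s/sqrt(n) = 8.48 / 4.58257569 ≈ 1.85048771
t = 12 / 1.85048771 ≈ 6.484777

6.4848


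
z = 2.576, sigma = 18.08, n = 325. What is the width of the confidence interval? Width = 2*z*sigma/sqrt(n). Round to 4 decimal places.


width = 2*z*sigma/sqrt(n)
2*z*sigma = 2 * 2.576 * 18.08 = 93.14816
sqrt(325) ≈ 18.027756
width = 93.14816 / 18.027756 ≈ 5.166930

5.1669


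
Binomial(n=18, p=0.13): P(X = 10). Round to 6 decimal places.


P = C(n,k) * p^k * (1-p)^(n-k)
C(18,10) = 43758
p^k = 0.13^10 ≈ 0.000000001378585
(1-p)^(n-k) = 0.87^8 ≈ 0.3282117
P = 43758 * 0.000000001378585 * 0.3282117 ≈ 0.000020

0.000020


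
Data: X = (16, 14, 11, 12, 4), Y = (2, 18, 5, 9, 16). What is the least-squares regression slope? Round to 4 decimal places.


b = sum((xi-xbar)(yi-ybar)) / sum((xi-xbar)^2)
n = 5, xbar = 57/5 = 11.4, ybar = 50/5 = 10
Sxy = sum((xi-xbar)(yi-ybar)) = -59
Sxx = sum((xi-xbar)^2) = 83.2
b = Sxy / Sxx = -295/416 ≈ -0.709135

-0.7091


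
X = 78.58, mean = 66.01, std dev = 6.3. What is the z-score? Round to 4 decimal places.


z = (X - mu) / sigma
X - mu = 78.58 - 66.01 = 12.57
z = 12.57 / 6.3 = 419/210 ≈ 1.995238

1.9952


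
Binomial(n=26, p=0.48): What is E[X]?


E[X] = n*p = 26 * 0.48 = 12.48

12.48


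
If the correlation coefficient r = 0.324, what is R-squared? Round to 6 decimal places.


R^2 = r^2 = (0.324)^2 = 0.104976

0.104976


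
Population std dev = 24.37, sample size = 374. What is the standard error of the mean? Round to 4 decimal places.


SE = sigma / sqrt(n)
sqrt(374) ≈ 19.339080
SE = 24.37 / 19.339080 ≈ 1.260143

1.2601


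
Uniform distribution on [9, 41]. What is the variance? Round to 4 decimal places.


Var = (b-a)^2 / 12
(b-a)^2 = (41 - 9)^2 = 1024
Var = 1024/12 ≈ 85.333333

85.3333


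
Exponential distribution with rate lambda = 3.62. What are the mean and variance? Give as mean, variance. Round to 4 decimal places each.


mean = 1/lam, var = 1/lam^2
mean = 1 / 3.62 = 50/181 ≈ 0.276243
lam^2 = 3.62^2 = 13.1044
var = 1 / 13.1044 ≈ 0.076310

0.2762, 0.0763


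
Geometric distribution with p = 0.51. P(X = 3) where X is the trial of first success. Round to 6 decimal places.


P = (1-p)^(k-1) * p
(1-p)^(k-1) = 0.49^2 = 0.2401
P = 0.2401 * 0.51 = 0.122451

0.122451


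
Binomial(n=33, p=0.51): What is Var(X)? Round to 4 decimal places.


Var = n*p*(1-p) = 33 * 0.51 * 0.49 = 8.2467

8.2467


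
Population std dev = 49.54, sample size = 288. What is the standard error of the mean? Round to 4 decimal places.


SE = sigma / sqrt(n)
sqrt(288) ≈ 16.970563
SE = 49.54 / 16.970563 ≈ 2.919172

2.9192


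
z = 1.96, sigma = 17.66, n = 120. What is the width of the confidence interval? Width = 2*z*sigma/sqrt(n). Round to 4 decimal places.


width = 2*z*sigma/sqrt(n)
2*z*sigma = 2 * 1.96 * 17.66 = 69.2272
sqrt(120) ≈ 10.954451
width = 69.2272 / 10.954451 ≈ 6.319550

6.3195


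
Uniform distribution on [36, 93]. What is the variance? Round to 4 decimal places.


Var = (b-a)^2 / 12
(b-a)^2 = (93 - 36)^2 = 3249
Var = 3249/12 = 270.75

270.7500


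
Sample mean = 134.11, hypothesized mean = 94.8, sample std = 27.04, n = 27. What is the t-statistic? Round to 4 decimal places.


t = (xbar - mu0) / (s/sqrt(n))
xbar - mu0 = 134.11 - 94.8 = 39.31
sqrt(27) ≈ 5.19615242
s/sqrt(n) = 27.04 / 5.19615242 ≈ 5.20385043
t = 39.31 / 5.20385043 ≈ 7.554022

7.5540


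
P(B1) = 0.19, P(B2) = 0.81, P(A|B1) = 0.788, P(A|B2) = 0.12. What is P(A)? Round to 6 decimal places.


P(A) = P(A|B1)*P(B1) + P(A|B2)*P(B2)
P(A|B1)*P(B1) = 0.788 * 0.19 = 0.14972
P(A|B2)*P(B2) = 0.12 * 0.81 = 0.0972
P(A) = 0.14972 + 0.0972 = 0.24692

0.246920


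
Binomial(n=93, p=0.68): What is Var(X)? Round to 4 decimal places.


Var = n*p*(1-p) = 93 * 0.68 * 0.32 = 20.2368

20.2368


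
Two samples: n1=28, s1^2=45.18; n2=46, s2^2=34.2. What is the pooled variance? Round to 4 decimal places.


sp^2 = ((n1-1)*s1^2 + (n2-1)*s2^2)/(n1+n2-2)
(n1-1)*s1^2 = 27 * 45.18 = 1219.86
(n2-1)*s2^2 = 45 * 34.2 = 1539
numerator = 1219.86 + 1539 = 2758.86
n1+n2-2 = 72
sp^2 = 2758.86 / 72 = 38.3175

38.3175


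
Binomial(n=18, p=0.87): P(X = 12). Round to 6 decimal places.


P = C(n,k) * p^k * (1-p)^(n-k)
C(18,12) = 18564
p^k = 0.87^12 ≈ 0.1880317
(1-p)^(n-k) = 0.13^6 = 0.000004826809
P = 18564 * 0.1880317 * 0.000004826809 ≈ 0.016849

0.016849


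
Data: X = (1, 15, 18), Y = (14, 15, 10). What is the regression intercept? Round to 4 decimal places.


a = ybar - b*xbar, where b = sum((xi-xbar)(yi-ybar)) / sum((xi-xbar)^2)
n = 3, xbar = 34/3 ≈ 11.333333, ybar = 39/3 = 13
Sxy = sum((xi-xbar)(yi-ybar)) = -23
Sxx = sum((xi-xbar)^2) = 494/3 ≈ 164.666667
b = Sxy / Sxx = -69/494 ≈ -0.139676
a = 13 - (-0.139676) * 11.333333 = 3602/247 ≈ 14.582996

14.5830


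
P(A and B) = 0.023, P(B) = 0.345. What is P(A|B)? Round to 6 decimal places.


P(A|B) = P(A and B) / P(B) = 0.023 / 0.345 = 1/15 ≈ 0.06666667

0.066667


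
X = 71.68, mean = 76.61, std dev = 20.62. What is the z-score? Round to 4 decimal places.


z = (X - mu) / sigma
X - mu = 71.68 - 76.61 = -4.93
z = -4.93 / 20.62 = -493/2062 ≈ -0.239088

-0.2391


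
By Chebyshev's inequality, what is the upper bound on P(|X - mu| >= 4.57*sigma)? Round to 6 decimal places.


P <= 1/k^2
k^2 = 4.57^2 = 20.8849
1/k^2 = 1 / 20.8849 ≈ 0.04788148

0.047881


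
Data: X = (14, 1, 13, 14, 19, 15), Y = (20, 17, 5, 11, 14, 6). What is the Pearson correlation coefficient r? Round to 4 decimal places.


r = sum((xi-xbar)(yi-ybar)) / sqrt(sum((xi-xbar)^2) * sum((yi-ybar)^2))
n = 6, xbar = 76/6 = 38/3 ≈ 12.666667, ybar = 73/6 ≈ 12.166667
Sxy = sum((xi-xbar)(yi-ybar)) = -158/3 ≈ -52.666667
Sxx = sum((xi-xbar)^2) = 556/3 ≈ 185.333333
Syy = sum((yi-ybar)^2) = 1073/6 ≈ 178.833333
sqrt(Sxx*Syy) ≈ 182.054326
r = Sxy / sqrt(Sxx*Syy) = -52.666667 / 182.054326 ≈ -0.289291

-0.2893


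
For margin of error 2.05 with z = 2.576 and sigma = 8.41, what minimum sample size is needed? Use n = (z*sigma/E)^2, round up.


z*sigma/E = 2.576 * 8.41 / 2.05 ≈ 10.567883
(z*sigma/E)^2 ≈ 111.680150
round up: n = 112

112


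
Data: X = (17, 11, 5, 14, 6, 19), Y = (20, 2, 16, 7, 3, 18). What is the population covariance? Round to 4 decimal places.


Cov = (1/n)*sum((xi-xbar)(yi-ybar))
n = 6, xbar = 72/6 = 12, ybar = 66/6 = 11
sum((xi-xbar)(yi-ybar)) = 108
Cov = 108 / 6 = 18

18.0000


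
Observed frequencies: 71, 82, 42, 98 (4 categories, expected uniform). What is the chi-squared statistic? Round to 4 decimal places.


chi2 = sum((O-E)^2/E), E = total/4
total = 293, E = 293/4 = 73.25
(71 - 73.25)^2 / 73.25 = 5.0625 / 73.25 = 81/1172 ≈ 0.069113
(82 - 73.25)^2 / 73.25 = 76.5625 / 73.25 = 1225/1172 ≈ 1.045222
(42 - 73.25)^2 / 73.25 = 976.5625 / 73.25 = 15625/1172 ≈ 13.331911
(98 - 73.25)^2 / 73.25 = 612.5625 / 73.25 = 9801/1172 ≈ 8.362628
chi2 = 6683/293 ≈ 22.808874

22.8089
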